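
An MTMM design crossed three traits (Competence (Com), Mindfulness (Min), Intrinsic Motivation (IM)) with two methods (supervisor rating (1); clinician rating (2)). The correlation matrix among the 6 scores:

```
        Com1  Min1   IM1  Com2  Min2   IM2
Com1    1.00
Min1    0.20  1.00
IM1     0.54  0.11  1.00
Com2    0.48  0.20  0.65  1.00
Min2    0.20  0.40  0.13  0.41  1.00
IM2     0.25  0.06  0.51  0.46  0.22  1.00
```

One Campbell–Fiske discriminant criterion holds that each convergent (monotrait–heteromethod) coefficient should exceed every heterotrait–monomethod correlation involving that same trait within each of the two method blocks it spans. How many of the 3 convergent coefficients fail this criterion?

3

Convergent coefficients and their comparison sets:
Com (methods 1·2): 0.48 vs {0.20, 0.41, 0.54, 0.46} → fail.
Min (methods 1·2): 0.40 vs {0.20, 0.41, 0.11, 0.22} → fail.
IM (methods 1·2): 0.51 vs {0.54, 0.46, 0.11, 0.22} → fail.
3 of 3 fail.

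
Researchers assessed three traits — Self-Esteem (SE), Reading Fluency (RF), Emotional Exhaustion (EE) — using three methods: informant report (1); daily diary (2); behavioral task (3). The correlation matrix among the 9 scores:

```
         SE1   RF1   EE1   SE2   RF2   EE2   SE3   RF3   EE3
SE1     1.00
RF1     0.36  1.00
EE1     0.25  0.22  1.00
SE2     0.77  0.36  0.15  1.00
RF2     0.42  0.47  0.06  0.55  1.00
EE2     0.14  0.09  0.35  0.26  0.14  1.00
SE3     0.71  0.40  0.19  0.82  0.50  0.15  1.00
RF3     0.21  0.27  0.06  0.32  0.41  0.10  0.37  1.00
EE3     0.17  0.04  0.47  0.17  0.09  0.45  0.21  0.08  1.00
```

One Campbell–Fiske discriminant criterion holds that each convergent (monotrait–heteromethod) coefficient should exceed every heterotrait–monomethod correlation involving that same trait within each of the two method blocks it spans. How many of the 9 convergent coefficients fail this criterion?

Convergent coefficients and their comparison sets:
SE (methods 1·2): 0.77 vs {0.36, 0.55, 0.25, 0.26} → pass.
SE (methods 1·3): 0.71 vs {0.36, 0.37, 0.25, 0.21} → pass.
SE (methods 2·3): 0.82 vs {0.55, 0.37, 0.26, 0.21} → pass.
RF (methods 1·2): 0.47 vs {0.36, 0.55, 0.22, 0.14} → fail.
RF (methods 1·3): 0.27 vs {0.36, 0.37, 0.22, 0.08} → fail.
RF (methods 2·3): 0.41 vs {0.55, 0.37, 0.14, 0.08} → fail.
EE (methods 1·2): 0.35 vs {0.25, 0.26, 0.22, 0.14} → pass.
EE (methods 1·3): 0.47 vs {0.25, 0.21, 0.22, 0.08} → pass.
EE (methods 2·3): 0.45 vs {0.26, 0.21, 0.14, 0.08} → pass.
3 of 9 fail.

3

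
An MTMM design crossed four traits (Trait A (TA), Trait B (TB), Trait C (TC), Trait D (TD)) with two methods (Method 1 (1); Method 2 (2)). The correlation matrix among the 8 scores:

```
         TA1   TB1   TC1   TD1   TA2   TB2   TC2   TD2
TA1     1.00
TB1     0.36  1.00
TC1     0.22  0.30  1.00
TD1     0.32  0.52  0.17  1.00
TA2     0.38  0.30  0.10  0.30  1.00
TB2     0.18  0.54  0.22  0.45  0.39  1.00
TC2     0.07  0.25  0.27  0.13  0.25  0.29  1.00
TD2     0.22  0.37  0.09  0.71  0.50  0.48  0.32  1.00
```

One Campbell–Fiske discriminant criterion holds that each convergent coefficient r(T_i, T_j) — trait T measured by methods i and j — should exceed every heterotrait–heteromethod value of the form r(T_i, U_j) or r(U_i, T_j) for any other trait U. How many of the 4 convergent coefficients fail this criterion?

0

Convergent coefficients and their comparison sets:
TA (methods 1·2): 0.38 vs {0.18, 0.30, 0.07, 0.10, 0.22, 0.30} → pass.
TB (methods 1·2): 0.54 vs {0.30, 0.18, 0.25, 0.22, 0.37, 0.45} → pass.
TC (methods 1·2): 0.27 vs {0.10, 0.07, 0.22, 0.25, 0.09, 0.13} → pass.
TD (methods 1·2): 0.71 vs {0.30, 0.22, 0.45, 0.37, 0.13, 0.09} → pass.
0 of 4 fail.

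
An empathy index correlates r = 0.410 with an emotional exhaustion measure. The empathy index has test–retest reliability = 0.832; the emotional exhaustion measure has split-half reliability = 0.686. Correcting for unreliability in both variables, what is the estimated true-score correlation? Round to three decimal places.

0.543

r_true = r_obs / √(r_xx · r_yy) = 0.410 / √(0.832 × 0.686) = 0.410 / √0.570752 = 0.410 / 0.7555 ≈ 0.543.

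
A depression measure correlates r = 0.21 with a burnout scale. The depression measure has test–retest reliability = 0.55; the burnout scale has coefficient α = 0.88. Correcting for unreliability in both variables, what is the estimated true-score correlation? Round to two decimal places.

r_true = r_obs / √(r_xx · r_yy) = 0.21 / √(0.55 × 0.88) = 0.21 / √0.4840 = 0.21 / 0.6957 ≈ 0.30.

0.30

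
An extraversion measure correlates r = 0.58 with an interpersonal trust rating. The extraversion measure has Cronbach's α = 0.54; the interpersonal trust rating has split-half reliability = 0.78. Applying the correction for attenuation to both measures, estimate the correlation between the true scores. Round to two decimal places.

r_true = r_obs / √(r_xx · r_yy) = 0.58 / √(0.54 × 0.78) = 0.58 / √0.4212 = 0.58 / 0.6490 ≈ 0.89.

0.89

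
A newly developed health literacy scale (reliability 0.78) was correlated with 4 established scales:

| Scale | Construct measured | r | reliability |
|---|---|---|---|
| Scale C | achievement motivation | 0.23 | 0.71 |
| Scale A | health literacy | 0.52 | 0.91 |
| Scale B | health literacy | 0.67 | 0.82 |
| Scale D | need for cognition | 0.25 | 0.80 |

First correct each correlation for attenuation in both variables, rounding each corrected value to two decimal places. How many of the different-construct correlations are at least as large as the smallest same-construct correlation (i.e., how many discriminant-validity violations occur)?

Disattenuated r (r / √(r_scale · r_new)):
  Scale C (disc): 0.23 / √(0.71·0.78) = 0.31
  Scale A (conv): 0.52 / √(0.91·0.78) = 0.62
  Scale B (conv): 0.67 / √(0.82·0.78) = 0.84
  Scale D (disc): 0.25 / √(0.80·0.78) = 0.32
Smallest convergent = 0.62. Discriminant values: 0.31, 0.32; count ≥ 0.62 → 0.

0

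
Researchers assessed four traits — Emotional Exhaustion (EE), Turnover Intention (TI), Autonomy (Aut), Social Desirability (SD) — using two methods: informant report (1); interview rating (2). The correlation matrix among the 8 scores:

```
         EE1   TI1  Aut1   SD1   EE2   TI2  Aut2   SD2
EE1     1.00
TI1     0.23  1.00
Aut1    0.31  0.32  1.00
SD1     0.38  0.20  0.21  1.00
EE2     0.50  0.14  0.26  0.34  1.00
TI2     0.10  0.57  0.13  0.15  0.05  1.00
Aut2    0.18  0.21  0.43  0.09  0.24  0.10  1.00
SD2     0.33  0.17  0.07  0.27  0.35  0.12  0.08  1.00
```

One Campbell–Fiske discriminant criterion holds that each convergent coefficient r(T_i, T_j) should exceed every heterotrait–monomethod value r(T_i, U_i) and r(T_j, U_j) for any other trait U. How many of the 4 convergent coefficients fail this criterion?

Checking each validity diagonal entry against its comparison values:
EE (methods 1·2): 0.50 vs {0.23, 0.05, 0.31, 0.24, 0.38, 0.35} → pass.
TI (methods 1·2): 0.57 vs {0.23, 0.05, 0.32, 0.10, 0.20, 0.12} → pass.
Aut (methods 1·2): 0.43 vs {0.31, 0.24, 0.32, 0.10, 0.21, 0.08} → pass.
SD (methods 1·2): 0.27 vs {0.38, 0.35, 0.20, 0.12, 0.21, 0.08} → fail.
1 of 4 fail.

1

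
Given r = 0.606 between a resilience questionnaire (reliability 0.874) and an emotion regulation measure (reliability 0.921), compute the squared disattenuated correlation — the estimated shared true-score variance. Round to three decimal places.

Disattenuated r = 0.606 / √(0.874 × 0.921) = 0.606 / 0.8972 = 0.6754.
Shared true-score variance = 0.6754² = 0.4562 ≈ 0.456.

0.456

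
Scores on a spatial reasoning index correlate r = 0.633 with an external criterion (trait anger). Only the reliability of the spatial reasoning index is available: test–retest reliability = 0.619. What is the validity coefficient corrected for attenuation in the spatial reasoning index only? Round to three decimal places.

Single correction: r_c = r_obs / √r_xx = 0.633 / √0.619 = 0.633 / 0.7868 ≈ 0.805.

0.805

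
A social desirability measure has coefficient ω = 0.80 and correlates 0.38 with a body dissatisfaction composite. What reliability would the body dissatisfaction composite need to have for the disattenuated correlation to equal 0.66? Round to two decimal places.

r_true = r_obs / √(r_xx · r_yy) ⇒ 0.66 = 0.38 / √(0.80 · r_yy).
√(0.80 · r_yy) = 0.38 / 0.66 = 0.5758; 0.80 · r_yy = 0.3315; r_yy = 0.3315 / 0.80 ≈ 0.41.

0.41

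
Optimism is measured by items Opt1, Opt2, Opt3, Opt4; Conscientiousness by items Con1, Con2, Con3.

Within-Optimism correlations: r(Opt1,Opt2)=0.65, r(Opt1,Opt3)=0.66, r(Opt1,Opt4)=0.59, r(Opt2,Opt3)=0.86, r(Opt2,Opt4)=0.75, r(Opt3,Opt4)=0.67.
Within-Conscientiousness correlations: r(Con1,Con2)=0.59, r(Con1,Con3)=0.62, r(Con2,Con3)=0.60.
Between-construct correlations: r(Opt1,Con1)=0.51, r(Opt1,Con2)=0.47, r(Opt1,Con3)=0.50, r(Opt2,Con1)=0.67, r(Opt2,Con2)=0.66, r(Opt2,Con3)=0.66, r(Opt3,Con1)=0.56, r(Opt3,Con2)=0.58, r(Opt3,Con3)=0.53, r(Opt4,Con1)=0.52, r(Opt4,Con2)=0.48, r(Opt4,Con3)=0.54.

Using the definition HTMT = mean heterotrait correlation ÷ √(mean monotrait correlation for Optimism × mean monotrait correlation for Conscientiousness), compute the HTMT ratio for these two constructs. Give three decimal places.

Between-construct mean = 6.68/12 = 0.5567.
Mean within-Opt = 4.18/6 = 0.6967; mean within-Con = 1.81/3 = 0.6033.
Geometric mean = √(0.6967 × 0.6033) = 0.6483.
HTMT = 0.5567 / 0.6483 = 0.859.

0.859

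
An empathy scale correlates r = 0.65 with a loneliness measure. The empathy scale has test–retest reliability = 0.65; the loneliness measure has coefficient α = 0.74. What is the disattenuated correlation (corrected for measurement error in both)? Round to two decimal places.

0.94

r_true = r_obs / √(r_xx · r_yy) = 0.65 / √(0.65 × 0.74) = 0.65 / √0.4810 = 0.65 / 0.6935 ≈ 0.94.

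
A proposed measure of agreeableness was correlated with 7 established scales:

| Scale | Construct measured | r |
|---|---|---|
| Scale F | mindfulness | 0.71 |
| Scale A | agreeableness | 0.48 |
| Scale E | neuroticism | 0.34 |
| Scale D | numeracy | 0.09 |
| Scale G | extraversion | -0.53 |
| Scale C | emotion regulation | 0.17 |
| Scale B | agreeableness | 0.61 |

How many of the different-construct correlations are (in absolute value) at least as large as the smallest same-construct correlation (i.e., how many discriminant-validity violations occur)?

2

Convergent (same construct = agreeableness): Scale A, Scale B.
Smallest convergent = 0.48. Discriminant |r|: 0.71, 0.34, 0.09, 0.53, 0.17; count ≥ 0.48 → 2.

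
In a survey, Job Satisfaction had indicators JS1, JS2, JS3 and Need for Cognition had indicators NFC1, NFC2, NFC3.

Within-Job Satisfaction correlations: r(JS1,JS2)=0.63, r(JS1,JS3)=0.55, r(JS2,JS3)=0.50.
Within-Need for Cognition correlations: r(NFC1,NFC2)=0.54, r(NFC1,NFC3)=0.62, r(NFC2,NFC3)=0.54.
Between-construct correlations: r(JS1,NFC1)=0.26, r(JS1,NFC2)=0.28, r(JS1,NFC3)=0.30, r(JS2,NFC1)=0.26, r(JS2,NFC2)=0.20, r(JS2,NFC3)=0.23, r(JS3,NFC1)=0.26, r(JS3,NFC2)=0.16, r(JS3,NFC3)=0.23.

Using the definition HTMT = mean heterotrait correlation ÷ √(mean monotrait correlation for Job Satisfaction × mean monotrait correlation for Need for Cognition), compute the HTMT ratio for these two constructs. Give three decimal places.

0.430

Between-construct mean = 2.18/9 = 0.2422.
Mean within-JS = 1.68/3 = 0.5600; mean within-NFC = 1.70/3 = 0.5667.
Geometric mean = √(0.5600 × 0.5667) = 0.5633.
HTMT = 0.2422 / 0.5633 = 0.430.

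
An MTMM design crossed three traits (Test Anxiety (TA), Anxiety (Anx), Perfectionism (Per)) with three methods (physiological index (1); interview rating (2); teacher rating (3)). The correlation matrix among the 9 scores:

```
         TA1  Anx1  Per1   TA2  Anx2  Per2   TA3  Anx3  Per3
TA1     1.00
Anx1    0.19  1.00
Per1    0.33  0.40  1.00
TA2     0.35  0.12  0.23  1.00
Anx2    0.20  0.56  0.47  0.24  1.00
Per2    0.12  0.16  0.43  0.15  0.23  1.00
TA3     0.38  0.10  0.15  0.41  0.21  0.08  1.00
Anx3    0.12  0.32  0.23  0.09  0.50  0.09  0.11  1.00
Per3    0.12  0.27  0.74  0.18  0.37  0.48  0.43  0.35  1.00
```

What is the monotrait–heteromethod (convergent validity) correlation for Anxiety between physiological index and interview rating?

Same trait (Anx), different methods: r(Anx1, Anx2) = 0.56.

0.56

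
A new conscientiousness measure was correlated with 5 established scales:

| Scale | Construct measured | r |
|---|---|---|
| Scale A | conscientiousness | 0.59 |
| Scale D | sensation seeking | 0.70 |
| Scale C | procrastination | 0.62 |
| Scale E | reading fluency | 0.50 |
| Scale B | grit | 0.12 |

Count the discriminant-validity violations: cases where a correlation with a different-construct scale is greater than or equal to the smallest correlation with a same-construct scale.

2

Convergent (same construct = conscientiousness): Scale A.
Smallest convergent = 0.59. Discriminant values: 0.70, 0.62, 0.50, 0.12; count ≥ 0.59 → 2.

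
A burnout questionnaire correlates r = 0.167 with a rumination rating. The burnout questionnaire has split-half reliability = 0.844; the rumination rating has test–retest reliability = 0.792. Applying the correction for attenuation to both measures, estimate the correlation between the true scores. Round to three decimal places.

0.204

r_true = r_obs / √(r_xx · r_yy) = 0.167 / √(0.844 × 0.792) = 0.167 / √0.668448 = 0.167 / 0.8176 ≈ 0.204.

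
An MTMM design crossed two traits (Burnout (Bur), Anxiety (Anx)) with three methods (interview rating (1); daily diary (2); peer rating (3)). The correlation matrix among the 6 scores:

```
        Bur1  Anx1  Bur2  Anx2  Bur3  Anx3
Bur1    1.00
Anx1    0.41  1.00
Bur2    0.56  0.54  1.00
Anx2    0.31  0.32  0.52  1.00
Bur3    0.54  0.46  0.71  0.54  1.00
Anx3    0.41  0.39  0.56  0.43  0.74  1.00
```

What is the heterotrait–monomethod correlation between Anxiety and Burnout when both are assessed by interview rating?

0.41

Different traits, same method: r(Anx1, Bur1) = 0.41.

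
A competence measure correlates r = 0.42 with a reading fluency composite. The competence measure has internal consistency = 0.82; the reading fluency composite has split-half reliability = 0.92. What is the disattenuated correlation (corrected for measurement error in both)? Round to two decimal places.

r_true = r_obs / √(r_xx · r_yy) = 0.42 / √(0.82 × 0.92) = 0.42 / √0.7544 = 0.42 / 0.8686 ≈ 0.48.

0.48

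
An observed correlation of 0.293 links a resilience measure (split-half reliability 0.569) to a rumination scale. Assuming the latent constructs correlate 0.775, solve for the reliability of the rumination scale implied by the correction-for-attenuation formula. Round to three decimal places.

r_true = r_obs / √(r_xx · r_yy) ⇒ 0.775 = 0.293 / √(0.569 · r_yy).
√(0.569 · r_yy) = 0.293 / 0.775 = 0.3781; 0.569 · r_yy = 0.1430; r_yy = 0.1430 / 0.569 ≈ 0.251.

0.251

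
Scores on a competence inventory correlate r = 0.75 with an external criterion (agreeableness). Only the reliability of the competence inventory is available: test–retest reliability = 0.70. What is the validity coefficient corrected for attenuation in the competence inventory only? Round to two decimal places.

0.90

Single correction: r_c = r_obs / √r_xx = 0.75 / √0.70 = 0.75 / 0.8367 ≈ 0.90.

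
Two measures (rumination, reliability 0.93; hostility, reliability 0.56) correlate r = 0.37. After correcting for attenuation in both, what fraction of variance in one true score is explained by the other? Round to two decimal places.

Disattenuated r = 0.37 / √(0.93 × 0.56) = 0.37 / 0.7217 = 0.5127.
Shared true-score variance = 0.5127² = 0.2629 ≈ 0.26.

0.26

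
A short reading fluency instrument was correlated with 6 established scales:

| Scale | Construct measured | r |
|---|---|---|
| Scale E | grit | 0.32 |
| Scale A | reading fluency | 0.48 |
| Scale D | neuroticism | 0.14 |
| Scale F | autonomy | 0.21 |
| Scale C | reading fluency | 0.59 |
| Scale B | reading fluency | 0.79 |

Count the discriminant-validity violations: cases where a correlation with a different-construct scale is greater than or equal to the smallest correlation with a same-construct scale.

Convergent (same construct = reading fluency): Scale A, Scale C, Scale B.
Smallest convergent = 0.48. Discriminant values: 0.32, 0.14, 0.21; count ≥ 0.48 → 0.

0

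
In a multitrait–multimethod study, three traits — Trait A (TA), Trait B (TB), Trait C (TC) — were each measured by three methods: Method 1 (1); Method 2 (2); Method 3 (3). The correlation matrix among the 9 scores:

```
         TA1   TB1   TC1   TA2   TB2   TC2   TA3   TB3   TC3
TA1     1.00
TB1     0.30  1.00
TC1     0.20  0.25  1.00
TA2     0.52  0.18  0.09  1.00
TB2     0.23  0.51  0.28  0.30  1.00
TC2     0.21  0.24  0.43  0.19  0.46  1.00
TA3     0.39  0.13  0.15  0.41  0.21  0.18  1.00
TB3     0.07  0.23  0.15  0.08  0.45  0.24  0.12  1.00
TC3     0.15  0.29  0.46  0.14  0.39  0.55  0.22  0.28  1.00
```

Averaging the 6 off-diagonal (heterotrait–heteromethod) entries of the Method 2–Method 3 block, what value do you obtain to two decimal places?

0.21

HTHM values (method 2 × method 3): 0.08, 0.14, 0.21, 0.39, 0.18, 0.24; mean = 1.24/6 = 0.21.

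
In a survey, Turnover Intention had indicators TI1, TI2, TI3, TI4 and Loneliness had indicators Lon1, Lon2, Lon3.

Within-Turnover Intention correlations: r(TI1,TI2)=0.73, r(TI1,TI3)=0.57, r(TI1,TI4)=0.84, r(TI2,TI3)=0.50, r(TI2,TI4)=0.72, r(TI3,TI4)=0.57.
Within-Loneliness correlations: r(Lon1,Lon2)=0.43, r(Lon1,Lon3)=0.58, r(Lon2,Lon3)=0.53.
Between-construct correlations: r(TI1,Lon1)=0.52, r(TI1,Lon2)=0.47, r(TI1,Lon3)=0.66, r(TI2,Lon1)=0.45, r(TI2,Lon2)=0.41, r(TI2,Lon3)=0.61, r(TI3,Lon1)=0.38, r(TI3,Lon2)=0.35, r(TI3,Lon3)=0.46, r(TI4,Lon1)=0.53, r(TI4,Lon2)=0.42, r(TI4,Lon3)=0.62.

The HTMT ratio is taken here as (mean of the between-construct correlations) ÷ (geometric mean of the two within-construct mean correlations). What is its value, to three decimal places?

0.845

Mean between = 5.88/12 = 0.4900.
Mean within-TI = 3.93/6 = 0.6550; mean within-Lon = 1.54/3 = 0.5133.
Geometric mean = √(0.6550 × 0.5133) = 0.5798.
HTMT = 0.4900 / 0.5798 = 0.845.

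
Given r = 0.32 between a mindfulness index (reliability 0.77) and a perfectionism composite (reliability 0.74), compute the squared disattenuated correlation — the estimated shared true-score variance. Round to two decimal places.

Disattenuated r = 0.32 / √(0.77 × 0.74) = 0.32 / 0.7549 = 0.4239.
Shared true-score variance = 0.4239² = 0.1797 ≈ 0.18.

0.18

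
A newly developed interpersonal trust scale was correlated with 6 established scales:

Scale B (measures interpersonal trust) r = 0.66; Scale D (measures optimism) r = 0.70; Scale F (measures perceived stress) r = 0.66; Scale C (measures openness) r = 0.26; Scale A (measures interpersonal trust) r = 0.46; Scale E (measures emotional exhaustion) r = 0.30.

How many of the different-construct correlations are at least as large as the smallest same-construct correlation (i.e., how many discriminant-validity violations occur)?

Convergent (same construct = interpersonal trust): Scale B, Scale A.
Smallest convergent = 0.46. Discriminant values: 0.70, 0.66, 0.26, 0.30; count ≥ 0.46 → 2.

2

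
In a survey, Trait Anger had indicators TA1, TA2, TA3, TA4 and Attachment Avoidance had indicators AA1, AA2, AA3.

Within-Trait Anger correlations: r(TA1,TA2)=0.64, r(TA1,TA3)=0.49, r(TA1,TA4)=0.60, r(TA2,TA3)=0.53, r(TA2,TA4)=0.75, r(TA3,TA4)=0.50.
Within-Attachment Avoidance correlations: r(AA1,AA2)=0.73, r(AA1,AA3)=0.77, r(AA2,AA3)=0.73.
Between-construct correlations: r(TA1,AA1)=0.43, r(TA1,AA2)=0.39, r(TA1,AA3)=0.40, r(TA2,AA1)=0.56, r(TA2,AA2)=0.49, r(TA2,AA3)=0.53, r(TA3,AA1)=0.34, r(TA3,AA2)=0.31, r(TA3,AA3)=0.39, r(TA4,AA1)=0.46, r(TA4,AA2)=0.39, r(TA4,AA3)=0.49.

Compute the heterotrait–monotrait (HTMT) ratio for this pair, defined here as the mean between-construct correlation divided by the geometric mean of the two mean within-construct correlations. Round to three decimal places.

0.655

Mean heterotrait r = 5.18/12 = 0.4317.
Mean within-TA = 3.51/6 = 0.5850; mean within-AA = 2.23/3 = 0.7433.
Geometric mean = √(0.5850 × 0.7433) = 0.6594.
HTMT = 0.4317 / 0.6594 = 0.655.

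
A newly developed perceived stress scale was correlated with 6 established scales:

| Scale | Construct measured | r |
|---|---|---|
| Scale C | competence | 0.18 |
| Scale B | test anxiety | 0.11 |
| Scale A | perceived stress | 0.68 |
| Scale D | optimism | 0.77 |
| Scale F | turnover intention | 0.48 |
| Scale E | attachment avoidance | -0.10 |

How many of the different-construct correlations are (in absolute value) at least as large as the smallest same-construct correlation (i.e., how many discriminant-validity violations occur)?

1

Convergent (same construct = perceived stress): Scale A.
Smallest convergent = 0.68. Discriminant |r|: 0.18, 0.11, 0.77, 0.48, 0.10; count ≥ 0.68 → 1.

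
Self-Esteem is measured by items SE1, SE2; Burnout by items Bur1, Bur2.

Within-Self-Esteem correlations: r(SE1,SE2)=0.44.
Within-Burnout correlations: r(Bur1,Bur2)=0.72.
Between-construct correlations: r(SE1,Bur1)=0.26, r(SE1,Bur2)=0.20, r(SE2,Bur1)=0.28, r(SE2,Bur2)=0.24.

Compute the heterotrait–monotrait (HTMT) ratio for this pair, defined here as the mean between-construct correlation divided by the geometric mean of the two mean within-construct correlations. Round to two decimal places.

0.44

Mean between = 0.98/4 = 0.2450.
Mean within-SE = 0.44/1 = 0.4400; mean within-Bur = 0.72/1 = 0.7200.
Geometric mean = √(0.4400 × 0.7200) = 0.5628.
HTMT = 0.2450 / 0.5628 = 0.44.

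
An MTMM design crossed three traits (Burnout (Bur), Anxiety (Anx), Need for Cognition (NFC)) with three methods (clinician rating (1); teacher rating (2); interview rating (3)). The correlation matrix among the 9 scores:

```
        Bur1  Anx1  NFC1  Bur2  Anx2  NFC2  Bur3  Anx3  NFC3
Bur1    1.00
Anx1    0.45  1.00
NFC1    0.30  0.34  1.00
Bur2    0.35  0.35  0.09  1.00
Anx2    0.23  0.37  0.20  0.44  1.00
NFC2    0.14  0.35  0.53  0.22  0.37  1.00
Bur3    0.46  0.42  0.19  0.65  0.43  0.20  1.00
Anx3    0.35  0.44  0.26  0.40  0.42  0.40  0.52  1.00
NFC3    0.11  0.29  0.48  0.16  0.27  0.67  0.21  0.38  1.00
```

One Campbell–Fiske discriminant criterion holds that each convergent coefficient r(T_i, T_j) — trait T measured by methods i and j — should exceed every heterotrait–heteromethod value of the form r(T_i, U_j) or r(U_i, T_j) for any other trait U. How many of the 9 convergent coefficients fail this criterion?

Each convergent coefficient versus the relevant comparison correlations:
Bur (methods 1·2): 0.35 vs {0.23, 0.35, 0.14, 0.09} → fail.
Bur (methods 1·3): 0.46 vs {0.35, 0.42, 0.11, 0.19} → pass.
Bur (methods 2·3): 0.65 vs {0.40, 0.43, 0.16, 0.20} → pass.
Anx (methods 1·2): 0.37 vs {0.35, 0.23, 0.35, 0.20} → pass.
Anx (methods 1·3): 0.44 vs {0.42, 0.35, 0.29, 0.26} → pass.
Anx (methods 2·3): 0.42 vs {0.43, 0.40, 0.27, 0.40} → fail.
NFC (methods 1·2): 0.53 vs {0.09, 0.14, 0.20, 0.35} → pass.
NFC (methods 1·3): 0.48 vs {0.19, 0.11, 0.26, 0.29} → pass.
NFC (methods 2·3): 0.67 vs {0.20, 0.16, 0.40, 0.27} → pass.
2 of 9 fail.

2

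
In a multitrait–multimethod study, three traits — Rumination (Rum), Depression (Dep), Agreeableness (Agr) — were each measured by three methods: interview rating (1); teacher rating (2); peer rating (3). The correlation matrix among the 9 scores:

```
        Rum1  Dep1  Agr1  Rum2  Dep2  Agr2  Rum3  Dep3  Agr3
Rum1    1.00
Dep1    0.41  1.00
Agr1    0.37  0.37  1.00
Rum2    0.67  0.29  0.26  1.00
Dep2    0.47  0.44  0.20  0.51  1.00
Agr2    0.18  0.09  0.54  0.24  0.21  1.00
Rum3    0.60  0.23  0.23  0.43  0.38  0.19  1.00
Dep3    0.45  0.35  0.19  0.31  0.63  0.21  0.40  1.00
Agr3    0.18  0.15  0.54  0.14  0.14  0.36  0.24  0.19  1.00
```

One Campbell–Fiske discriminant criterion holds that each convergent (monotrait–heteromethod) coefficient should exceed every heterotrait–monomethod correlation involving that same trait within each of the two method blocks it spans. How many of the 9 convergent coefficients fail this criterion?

Convergent coefficients and their comparison sets:
Rum (methods 1·2): 0.67 vs {0.41, 0.51, 0.37, 0.24} → pass.
Rum (methods 1·3): 0.60 vs {0.41, 0.40, 0.37, 0.24} → pass.
Rum (methods 2·3): 0.43 vs {0.51, 0.40, 0.24, 0.24} → fail.
Dep (methods 1·2): 0.44 vs {0.41, 0.51, 0.37, 0.21} → fail.
Dep (methods 1·3): 0.35 vs {0.41, 0.40, 0.37, 0.19} → fail.
Dep (methods 2·3): 0.63 vs {0.51, 0.40, 0.21, 0.19} → pass.
Agr (methods 1·2): 0.54 vs {0.37, 0.24, 0.37, 0.21} → pass.
Agr (methods 1·3): 0.54 vs {0.37, 0.24, 0.37, 0.19} → pass.
Agr (methods 2·3): 0.36 vs {0.24, 0.24, 0.21, 0.19} → pass.
3 of 9 fail.

3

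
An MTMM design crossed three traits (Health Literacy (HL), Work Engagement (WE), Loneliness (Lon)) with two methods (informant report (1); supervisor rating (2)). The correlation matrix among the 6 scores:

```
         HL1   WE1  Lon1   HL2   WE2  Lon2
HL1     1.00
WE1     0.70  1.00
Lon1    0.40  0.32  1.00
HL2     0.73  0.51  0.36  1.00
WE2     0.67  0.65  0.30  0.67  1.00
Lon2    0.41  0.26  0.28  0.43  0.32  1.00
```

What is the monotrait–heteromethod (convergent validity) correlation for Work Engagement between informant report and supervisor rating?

Same trait (WE), different methods: r(WE1, WE2) = 0.65.

0.65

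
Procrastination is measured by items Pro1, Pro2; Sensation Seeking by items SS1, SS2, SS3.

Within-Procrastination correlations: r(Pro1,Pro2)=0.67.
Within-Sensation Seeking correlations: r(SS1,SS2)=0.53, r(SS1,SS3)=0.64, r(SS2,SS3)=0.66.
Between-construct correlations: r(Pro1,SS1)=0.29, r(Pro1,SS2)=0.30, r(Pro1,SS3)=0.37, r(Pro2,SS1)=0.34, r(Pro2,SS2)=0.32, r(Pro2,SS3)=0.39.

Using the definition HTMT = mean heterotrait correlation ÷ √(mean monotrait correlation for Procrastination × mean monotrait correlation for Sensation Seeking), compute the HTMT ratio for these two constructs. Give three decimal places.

Between-construct mean = 2.01/6 = 0.3350.
Mean within-Pro = 0.67/1 = 0.6700; mean within-SS = 1.83/3 = 0.6100.
Geometric mean = √(0.6700 × 0.6100) = 0.6393.
HTMT = 0.3350 / 0.6393 = 0.524.

0.524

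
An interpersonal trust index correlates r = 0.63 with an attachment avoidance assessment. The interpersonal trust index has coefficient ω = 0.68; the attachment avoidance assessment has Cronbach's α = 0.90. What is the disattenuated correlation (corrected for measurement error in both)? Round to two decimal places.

r_true = r_obs / √(r_xx · r_yy) = 0.63 / √(0.68 × 0.90) = 0.63 / √0.6120 = 0.63 / 0.7823 ≈ 0.81.

0.81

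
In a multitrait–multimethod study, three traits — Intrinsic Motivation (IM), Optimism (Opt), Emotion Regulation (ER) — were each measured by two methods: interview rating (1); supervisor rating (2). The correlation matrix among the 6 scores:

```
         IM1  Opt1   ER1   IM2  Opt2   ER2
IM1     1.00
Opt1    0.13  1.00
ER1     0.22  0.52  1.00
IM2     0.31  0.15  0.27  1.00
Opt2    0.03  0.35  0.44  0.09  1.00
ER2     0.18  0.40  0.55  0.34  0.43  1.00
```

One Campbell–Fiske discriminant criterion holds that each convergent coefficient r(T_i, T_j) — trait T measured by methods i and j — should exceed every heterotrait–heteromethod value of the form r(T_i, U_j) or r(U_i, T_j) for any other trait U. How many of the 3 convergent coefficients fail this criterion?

1

Each convergent coefficient versus the relevant comparison correlations:
IM (methods 1·2): 0.31 vs {0.03, 0.15, 0.18, 0.27} → pass.
Opt (methods 1·2): 0.35 vs {0.15, 0.03, 0.40, 0.44} → fail.
ER (methods 1·2): 0.55 vs {0.27, 0.18, 0.44, 0.40} → pass.
1 of 3 fail.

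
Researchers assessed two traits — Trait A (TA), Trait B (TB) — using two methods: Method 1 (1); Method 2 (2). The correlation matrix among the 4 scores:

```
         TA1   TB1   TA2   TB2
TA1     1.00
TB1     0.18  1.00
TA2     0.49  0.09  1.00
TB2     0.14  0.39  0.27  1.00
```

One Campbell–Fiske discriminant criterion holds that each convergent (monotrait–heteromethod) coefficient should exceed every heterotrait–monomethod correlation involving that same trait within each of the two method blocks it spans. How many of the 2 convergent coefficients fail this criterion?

0

Convergent coefficients and their comparison sets:
TA (methods 1·2): 0.49 vs {0.18, 0.27} → pass.
TB (methods 1·2): 0.39 vs {0.18, 0.27} → pass.
0 of 2 fail.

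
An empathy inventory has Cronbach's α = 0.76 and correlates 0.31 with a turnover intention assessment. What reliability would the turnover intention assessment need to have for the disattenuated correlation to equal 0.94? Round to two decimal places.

0.14

r_true = r_obs / √(r_xx · r_yy) ⇒ 0.94 = 0.31 / √(0.76 · r_yy).
√(0.76 · r_yy) = 0.31 / 0.94 = 0.3298; 0.76 · r_yy = 0.1088; r_yy = 0.1088 / 0.76 ≈ 0.14.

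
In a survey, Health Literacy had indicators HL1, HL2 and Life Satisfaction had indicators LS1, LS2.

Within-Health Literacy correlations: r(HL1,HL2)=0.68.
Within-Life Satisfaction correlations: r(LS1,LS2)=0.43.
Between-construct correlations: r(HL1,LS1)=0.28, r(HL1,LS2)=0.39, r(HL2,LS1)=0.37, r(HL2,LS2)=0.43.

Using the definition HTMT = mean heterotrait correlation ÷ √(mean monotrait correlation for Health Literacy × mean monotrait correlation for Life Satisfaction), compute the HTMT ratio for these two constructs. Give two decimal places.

Mean between = 1.47/4 = 0.3675.
Mean within-HL = 0.68/1 = 0.6800; mean within-LS = 0.43/1 = 0.4300.
Geometric mean = √(0.6800 × 0.4300) = 0.5407.
HTMT = 0.3675 / 0.5407 = 0.68.

0.68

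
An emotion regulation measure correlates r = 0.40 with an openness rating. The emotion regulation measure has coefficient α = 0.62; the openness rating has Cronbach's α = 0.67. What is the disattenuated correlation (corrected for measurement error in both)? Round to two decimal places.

r_true = r_obs / √(r_xx · r_yy) = 0.40 / √(0.62 × 0.67) = 0.40 / √0.4154 = 0.40 / 0.6445 ≈ 0.62.

0.62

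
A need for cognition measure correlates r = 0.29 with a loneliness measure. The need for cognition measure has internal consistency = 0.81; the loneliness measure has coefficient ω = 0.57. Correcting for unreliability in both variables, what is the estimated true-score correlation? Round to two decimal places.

r_true = r_obs / √(r_xx · r_yy) = 0.29 / √(0.81 × 0.57) = 0.29 / √0.4617 = 0.29 / 0.6795 ≈ 0.43.

0.43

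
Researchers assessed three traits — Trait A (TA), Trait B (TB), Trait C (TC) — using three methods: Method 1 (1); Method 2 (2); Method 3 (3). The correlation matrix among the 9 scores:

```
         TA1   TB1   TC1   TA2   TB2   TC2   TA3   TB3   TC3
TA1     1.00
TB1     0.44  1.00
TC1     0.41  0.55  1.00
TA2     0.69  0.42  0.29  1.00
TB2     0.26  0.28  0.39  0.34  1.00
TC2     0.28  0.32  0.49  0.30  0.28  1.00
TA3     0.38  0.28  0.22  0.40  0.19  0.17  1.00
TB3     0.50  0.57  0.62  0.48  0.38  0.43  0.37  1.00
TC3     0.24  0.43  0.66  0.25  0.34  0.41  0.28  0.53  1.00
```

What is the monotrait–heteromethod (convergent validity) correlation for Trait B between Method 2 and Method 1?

Same trait (TB), different methods: r(TB2, TB1) = 0.28.

0.28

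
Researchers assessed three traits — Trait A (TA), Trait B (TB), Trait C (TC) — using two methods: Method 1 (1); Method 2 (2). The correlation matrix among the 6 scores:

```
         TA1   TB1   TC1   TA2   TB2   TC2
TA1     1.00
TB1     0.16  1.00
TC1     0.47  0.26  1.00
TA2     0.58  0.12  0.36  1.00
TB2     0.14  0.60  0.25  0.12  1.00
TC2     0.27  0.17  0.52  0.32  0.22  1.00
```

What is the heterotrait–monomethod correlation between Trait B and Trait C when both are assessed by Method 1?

0.26

Different traits, same method: r(TB1, TC1) = 0.26.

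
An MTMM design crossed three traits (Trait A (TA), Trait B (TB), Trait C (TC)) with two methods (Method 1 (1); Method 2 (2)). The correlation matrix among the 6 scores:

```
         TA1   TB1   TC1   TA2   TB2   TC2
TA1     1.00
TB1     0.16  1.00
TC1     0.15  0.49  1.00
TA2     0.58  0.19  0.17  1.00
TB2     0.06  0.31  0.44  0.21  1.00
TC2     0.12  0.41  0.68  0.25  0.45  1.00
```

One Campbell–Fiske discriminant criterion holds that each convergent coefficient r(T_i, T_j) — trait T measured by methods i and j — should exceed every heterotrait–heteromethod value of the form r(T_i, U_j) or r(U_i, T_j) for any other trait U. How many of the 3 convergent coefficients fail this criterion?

1

Checking each validity diagonal entry against its comparison values:
TA (methods 1·2): 0.58 vs {0.06, 0.19, 0.12, 0.17} → pass.
TB (methods 1·2): 0.31 vs {0.19, 0.06, 0.41, 0.44} → fail.
TC (methods 1·2): 0.68 vs {0.17, 0.12, 0.44, 0.41} → pass.
1 of 3 fail.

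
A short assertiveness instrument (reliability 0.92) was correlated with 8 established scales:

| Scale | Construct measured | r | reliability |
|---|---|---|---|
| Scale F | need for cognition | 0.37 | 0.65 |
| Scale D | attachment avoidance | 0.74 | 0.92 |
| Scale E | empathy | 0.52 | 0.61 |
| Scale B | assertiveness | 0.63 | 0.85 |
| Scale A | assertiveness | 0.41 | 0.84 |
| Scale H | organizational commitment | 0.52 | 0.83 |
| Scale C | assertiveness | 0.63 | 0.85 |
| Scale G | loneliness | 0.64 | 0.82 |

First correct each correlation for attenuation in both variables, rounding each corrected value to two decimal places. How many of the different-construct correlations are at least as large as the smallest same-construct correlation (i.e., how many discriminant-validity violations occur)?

Disattenuated r (r / √(r_scale · r_new)):
  Scale F (disc): 0.37 / √(0.65·0.92) = 0.48
  Scale D (disc): 0.74 / √(0.92·0.92) = 0.80
  Scale E (disc): 0.52 / √(0.61·0.92) = 0.69
  Scale B (conv): 0.63 / √(0.85·0.92) = 0.71
  Scale A (conv): 0.41 / √(0.84·0.92) = 0.47
  Scale H (disc): 0.52 / √(0.83·0.92) = 0.60
  Scale C (conv): 0.63 / √(0.85·0.92) = 0.71
  Scale G (disc): 0.64 / √(0.82·0.92) = 0.74
Smallest convergent = 0.47. Discriminant values: 0.48, 0.80, 0.69, 0.60, 0.74; count ≥ 0.47 → 5.

5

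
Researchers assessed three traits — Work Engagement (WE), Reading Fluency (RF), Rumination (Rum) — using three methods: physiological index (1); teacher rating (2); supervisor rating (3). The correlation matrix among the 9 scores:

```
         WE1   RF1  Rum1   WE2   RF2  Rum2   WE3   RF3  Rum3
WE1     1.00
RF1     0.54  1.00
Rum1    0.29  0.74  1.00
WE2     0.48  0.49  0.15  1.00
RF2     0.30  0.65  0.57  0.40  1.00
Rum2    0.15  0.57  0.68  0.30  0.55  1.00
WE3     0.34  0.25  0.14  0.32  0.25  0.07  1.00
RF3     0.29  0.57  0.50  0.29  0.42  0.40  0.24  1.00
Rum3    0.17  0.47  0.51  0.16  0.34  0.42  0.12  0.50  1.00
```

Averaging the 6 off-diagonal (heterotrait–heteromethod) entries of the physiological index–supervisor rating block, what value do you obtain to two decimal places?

0.30

HTHM values (method 1 × method 3): 0.29, 0.17, 0.25, 0.47, 0.14, 0.50; mean = 1.82/6 = 0.30.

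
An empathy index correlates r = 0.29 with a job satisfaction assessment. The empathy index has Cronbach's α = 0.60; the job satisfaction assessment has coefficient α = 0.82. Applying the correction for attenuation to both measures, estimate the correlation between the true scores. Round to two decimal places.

0.41

r_true = r_obs / √(r_xx · r_yy) = 0.29 / √(0.60 × 0.82) = 0.29 / √0.4920 = 0.29 / 0.7014 ≈ 0.41.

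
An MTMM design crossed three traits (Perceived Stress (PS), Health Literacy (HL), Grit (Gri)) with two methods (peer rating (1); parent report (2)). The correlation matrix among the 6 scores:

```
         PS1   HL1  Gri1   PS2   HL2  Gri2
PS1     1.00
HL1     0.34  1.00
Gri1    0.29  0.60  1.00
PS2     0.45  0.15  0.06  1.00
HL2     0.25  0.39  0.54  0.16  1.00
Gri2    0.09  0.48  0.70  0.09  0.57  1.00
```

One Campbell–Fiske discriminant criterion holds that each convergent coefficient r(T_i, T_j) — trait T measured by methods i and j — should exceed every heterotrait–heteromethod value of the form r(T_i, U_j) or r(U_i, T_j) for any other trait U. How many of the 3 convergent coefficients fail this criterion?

Checking each validity diagonal entry against its comparison values:
PS (methods 1·2): 0.45 vs {0.25, 0.15, 0.09, 0.06} → pass.
HL (methods 1·2): 0.39 vs {0.15, 0.25, 0.48, 0.54} → fail.
Gri (methods 1·2): 0.70 vs {0.06, 0.09, 0.54, 0.48} → pass.
1 of 3 fail.

1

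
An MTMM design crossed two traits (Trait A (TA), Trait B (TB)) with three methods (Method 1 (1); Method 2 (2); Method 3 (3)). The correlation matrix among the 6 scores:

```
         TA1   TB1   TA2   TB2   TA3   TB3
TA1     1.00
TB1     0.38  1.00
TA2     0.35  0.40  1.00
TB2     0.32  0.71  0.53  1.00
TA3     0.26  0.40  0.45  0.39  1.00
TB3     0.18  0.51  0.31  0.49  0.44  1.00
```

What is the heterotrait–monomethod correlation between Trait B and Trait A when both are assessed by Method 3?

0.44

Different traits, same method: r(TB3, TA3) = 0.44.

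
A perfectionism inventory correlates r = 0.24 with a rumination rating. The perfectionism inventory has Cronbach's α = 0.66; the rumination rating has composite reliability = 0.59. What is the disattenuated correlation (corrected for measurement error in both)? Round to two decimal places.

0.38

r_true = r_obs / √(r_xx · r_yy) = 0.24 / √(0.66 × 0.59) = 0.24 / √0.3894 = 0.24 / 0.6240 ≈ 0.38.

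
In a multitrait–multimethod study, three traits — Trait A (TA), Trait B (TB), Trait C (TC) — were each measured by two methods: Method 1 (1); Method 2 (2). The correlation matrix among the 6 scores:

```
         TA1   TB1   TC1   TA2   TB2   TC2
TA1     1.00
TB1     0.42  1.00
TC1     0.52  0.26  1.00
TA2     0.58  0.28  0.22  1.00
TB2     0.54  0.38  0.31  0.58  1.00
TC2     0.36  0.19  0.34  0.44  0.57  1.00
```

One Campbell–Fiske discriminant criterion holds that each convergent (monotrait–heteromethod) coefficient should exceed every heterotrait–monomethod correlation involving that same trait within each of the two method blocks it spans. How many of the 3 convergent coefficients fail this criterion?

3

Each convergent coefficient versus the relevant comparison correlations:
TA (methods 1·2): 0.58 vs {0.42, 0.58, 0.52, 0.44} → fail.
TB (methods 1·2): 0.38 vs {0.42, 0.58, 0.26, 0.57} → fail.
TC (methods 1·2): 0.34 vs {0.52, 0.44, 0.26, 0.57} → fail.
3 of 3 fail.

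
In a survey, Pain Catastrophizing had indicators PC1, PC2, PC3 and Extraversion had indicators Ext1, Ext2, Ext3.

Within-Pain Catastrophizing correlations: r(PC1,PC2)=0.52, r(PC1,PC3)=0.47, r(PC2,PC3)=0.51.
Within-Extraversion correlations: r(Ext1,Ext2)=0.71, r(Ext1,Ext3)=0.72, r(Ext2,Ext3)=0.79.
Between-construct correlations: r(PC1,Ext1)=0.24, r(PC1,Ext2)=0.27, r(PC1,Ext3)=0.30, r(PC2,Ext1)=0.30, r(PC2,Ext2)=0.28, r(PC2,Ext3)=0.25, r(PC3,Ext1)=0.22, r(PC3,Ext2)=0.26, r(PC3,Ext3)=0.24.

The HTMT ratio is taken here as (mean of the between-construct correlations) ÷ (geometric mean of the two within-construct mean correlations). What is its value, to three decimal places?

0.431

Mean heterotrait r = 2.36/9 = 0.2622.
Mean within-PC = 1.50/3 = 0.5000; mean within-Ext = 2.22/3 = 0.7400.
Geometric mean = √(0.5000 × 0.7400) = 0.6083.
HTMT = 0.2622 / 0.6083 = 0.431.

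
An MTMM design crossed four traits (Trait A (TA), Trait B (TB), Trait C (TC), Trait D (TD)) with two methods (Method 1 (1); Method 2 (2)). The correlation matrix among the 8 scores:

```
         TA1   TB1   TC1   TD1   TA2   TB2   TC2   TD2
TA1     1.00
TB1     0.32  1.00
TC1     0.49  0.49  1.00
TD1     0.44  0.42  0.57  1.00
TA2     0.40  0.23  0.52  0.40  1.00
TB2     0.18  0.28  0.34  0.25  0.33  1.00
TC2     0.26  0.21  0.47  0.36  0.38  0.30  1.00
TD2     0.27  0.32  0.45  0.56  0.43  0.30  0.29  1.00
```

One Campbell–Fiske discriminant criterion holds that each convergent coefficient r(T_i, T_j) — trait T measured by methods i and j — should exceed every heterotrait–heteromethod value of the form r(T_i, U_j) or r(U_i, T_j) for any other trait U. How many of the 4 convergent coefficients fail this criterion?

3

Checking each validity diagonal entry against its comparison values:
TA (methods 1·2): 0.40 vs {0.18, 0.23, 0.26, 0.52, 0.27, 0.40} → fail.
TB (methods 1·2): 0.28 vs {0.23, 0.18, 0.21, 0.34, 0.32, 0.25} → fail.
TC (methods 1·2): 0.47 vs {0.52, 0.26, 0.34, 0.21, 0.45, 0.36} → fail.
TD (methods 1·2): 0.56 vs {0.40, 0.27, 0.25, 0.32, 0.36, 0.45} → pass.
3 of 4 fail.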